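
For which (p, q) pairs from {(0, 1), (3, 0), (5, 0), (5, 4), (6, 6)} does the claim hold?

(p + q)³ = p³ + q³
(0, 1), (3, 0), (5, 0)

Testing each pair:
(0, 1): LHS = 1, RHS = 1 → holds
(3, 0): LHS = 27, RHS = 27 → holds
(5, 0): LHS = 125, RHS = 125 → holds
(5, 4): LHS = 729, RHS = 189 → fails
(6, 6): LHS = 1728, RHS = 432 → fails

3 of 5 pairs satisfy the claim.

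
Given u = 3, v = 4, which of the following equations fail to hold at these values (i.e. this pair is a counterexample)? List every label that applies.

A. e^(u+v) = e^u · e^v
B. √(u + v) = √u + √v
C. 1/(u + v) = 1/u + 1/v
Evaluating each claim at the given values:
A. LHS = e^7 ≈ 1097, RHS = e^7 ≈ 1097 → holds here (LHS = RHS)
B. LHS = √(7) ≈ 2.646, RHS = √(3) + 2 ≈ 3.732 → fails here (LHS ≠ RHS)
C. LHS = 1/7, RHS = 7/12 → fails here (LHS ≠ RHS)

Answer: B, C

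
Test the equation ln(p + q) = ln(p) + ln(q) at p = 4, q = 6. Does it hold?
Fails

Substituting p = 4, q = 6:

LHS = ln(4 + 6) = ln(10) ≈ 2.303
RHS = ln(4) + ln(6) ≈ 3.178

LHS ≠ RHS, so the equation does not hold at this point.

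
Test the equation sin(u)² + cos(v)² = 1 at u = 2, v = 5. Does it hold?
Substituting u = 2, v = 5:

LHS = sin(2)² + cos(5)² ≈ 0.9073
RHS = 1

LHS ≠ RHS, so the equation does not hold at this point.

Answer: Fails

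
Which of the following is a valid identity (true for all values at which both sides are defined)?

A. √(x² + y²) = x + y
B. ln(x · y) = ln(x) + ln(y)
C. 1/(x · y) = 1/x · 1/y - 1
A: fails at (3, 3) — LHS = 3·√(2) ≈ 4.243, RHS = 6.
B: holds — e.g. at (4, 6), both sides equal ln(24) ≈ 3.178.
C: fails at (1, 1) — LHS = 1, RHS = 0.

Answer: B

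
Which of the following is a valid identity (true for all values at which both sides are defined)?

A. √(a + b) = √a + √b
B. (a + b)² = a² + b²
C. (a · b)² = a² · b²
A: fails at (4, 4) — LHS = 2·√(2) ≈ 2.828, RHS = 4.
B: fails at (5, 5) — LHS = 100, RHS = 50.
C: holds — e.g. at (2, 4), both sides equal 64.

Answer: C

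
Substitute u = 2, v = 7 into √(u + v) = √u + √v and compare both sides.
LHS = √(2 + 7) = 3
RHS = √2 + √7 = √(2) + √(7) ≈ 4.06

LHS ≠ RHS (they differ by about 1.06), so the equation does not hold here.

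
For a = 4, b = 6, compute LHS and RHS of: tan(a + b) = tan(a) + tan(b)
LHS = tan(4 + 6) = tan(10) ≈ 0.6484
RHS = tan(4) + tan(6) ≈ 0.8668

LHS ≠ RHS (they differ by about 0.2185), so the equation does not hold here.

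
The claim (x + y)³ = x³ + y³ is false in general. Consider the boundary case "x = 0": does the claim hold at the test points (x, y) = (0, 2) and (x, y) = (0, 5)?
Yes, holds at both test points

At (0, 2): LHS = 8, RHS = 8 → equal
At (0, 5): LHS = 125, RHS = 125 → equal

So the claim does hold at both of these boundary points, even though it is not an identity.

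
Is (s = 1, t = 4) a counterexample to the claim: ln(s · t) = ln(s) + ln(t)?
Substituting s = 1, t = 4:
LHS = ln(1 · 4) = ln(4) ≈ 1.386
RHS = ln(1) + ln(4) = ln(4) ≈ 1.386

The sides agree, so this pair does not disprove the claim.

Answer: No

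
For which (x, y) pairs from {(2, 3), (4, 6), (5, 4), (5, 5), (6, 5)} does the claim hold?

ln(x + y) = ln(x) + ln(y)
None

Testing each pair:
(2, 3): LHS = ln(5) ≈ 1.609, RHS = ln(2) + ln(3) ≈ 1.792 → fails
(4, 6): LHS = ln(10) ≈ 2.303, RHS = ln(4) + ln(6) ≈ 3.178 → fails
(5, 4): LHS = ln(9) ≈ 2.197, RHS = ln(4) + ln(5) ≈ 2.996 → fails
(5, 5): LHS = ln(10) ≈ 2.303, RHS = 2·ln(5) ≈ 3.219 → fails
(6, 5): LHS = ln(11) ≈ 2.398, RHS = ln(5) + ln(6) ≈ 3.401 → fails

No pair satisfies the claim.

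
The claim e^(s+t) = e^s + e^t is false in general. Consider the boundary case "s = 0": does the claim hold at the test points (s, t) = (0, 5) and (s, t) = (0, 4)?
At (0, 5): LHS = e^5 ≈ 148.4 ≠ RHS = 1 + e^5 ≈ 149.4
At (0, 4): LHS = e^4 ≈ 54.6 ≠ RHS = 1 + e^4 ≈ 55.6

Answer: No, fails at both test points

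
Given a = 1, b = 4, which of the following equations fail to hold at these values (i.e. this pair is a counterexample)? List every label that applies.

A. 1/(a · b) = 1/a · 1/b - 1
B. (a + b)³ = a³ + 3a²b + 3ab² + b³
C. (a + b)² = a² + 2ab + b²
A

Evaluating each claim at the given values:
A. LHS = 1/4, RHS = -3/4 → fails here (LHS ≠ RHS)
B. LHS = 125, RHS = 125 → holds here (LHS = RHS)
C. LHS = 25, RHS = 25 → holds here (LHS = RHS)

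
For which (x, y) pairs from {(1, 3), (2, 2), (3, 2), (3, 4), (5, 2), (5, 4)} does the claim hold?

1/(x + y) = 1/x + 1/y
Testing each pair:
(1, 3): LHS = 1/4, RHS = 4/3 → fails
(2, 2): LHS = 1/4, RHS = 1 → fails
(3, 2): LHS = 1/5, RHS = 5/6 → fails
(3, 4): LHS = 1/7, RHS = 7/12 → fails
(5, 2): LHS = 1/7, RHS = 7/10 → fails
(5, 4): LHS = 1/9, RHS = 9/20 → fails

No pair satisfies the claim.

Answer: None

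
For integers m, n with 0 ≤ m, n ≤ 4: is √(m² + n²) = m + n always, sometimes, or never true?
Sometimes true

It holds at (m, n) = (0, 2) (both sides equal 2), but fails at (m, n) = (2, 1) (LHS = √(5) ≈ 2.236, RHS = 3).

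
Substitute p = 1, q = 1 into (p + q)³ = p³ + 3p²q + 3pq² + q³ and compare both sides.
LHS = (1 + 1)³ = 8
RHS = 1³ + 3·1²·1 + 3·1·1² + 1³ = 8

LHS = RHS: the two sides agree.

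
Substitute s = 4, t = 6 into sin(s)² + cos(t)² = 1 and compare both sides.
LHS = sin(4)² + cos(6)² ≈ 1.495
RHS = 1

LHS ≠ RHS (they differ by about 0.4947), so the equation does not hold here.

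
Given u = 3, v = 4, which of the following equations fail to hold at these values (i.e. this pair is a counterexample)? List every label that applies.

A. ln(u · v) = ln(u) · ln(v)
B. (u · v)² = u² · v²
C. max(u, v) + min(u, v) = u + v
A

Evaluating each claim at the given values:
A. LHS = ln(12) ≈ 2.485, RHS = ln(3)·ln(4) ≈ 1.523 → fails here (LHS ≠ RHS)
B. LHS = 144, RHS = 144 → holds here (LHS = RHS)
C. LHS = 7, RHS = 7 → holds here (LHS = RHS)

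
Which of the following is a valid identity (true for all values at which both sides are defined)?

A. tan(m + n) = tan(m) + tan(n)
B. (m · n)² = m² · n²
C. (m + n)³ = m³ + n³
B

A: fails at (3, 3) — LHS = tan(6) ≈ -0.291, RHS = 2·tan(3) ≈ -0.2851.
B: holds — e.g. at (5, 5), both sides equal 625.
C: fails at (2, 4) — LHS = 216, RHS = 72.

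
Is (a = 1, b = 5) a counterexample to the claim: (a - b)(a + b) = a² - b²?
Substituting a = 1, b = 5:
LHS = (1 - 5)(1 + 5) = -24
RHS = 1² - 5² = -24

The sides agree, so this pair does not disprove the claim.

Answer: No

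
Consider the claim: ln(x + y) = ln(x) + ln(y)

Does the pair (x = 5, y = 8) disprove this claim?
Yes

Substituting x = 5, y = 8:
LHS = ln(5 + 8) = ln(13) ≈ 2.565
RHS = ln(5) + ln(8) ≈ 3.689

Since LHS ≠ RHS, this pair disproves the claim.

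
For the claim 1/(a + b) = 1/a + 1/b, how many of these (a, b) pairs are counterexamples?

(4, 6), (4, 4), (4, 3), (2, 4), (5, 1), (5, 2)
Testing each pair:
(4, 6): LHS = 1/10, RHS = 5/12 → counterexample
(4, 4): LHS = 1/8, RHS = 1/2 → counterexample
(4, 3): LHS = 1/7, RHS = 7/12 → counterexample
(2, 4): LHS = 1/6, RHS = 3/4 → counterexample
(5, 1): LHS = 1/6, RHS = 6/5 → counterexample
(5, 2): LHS = 1/7, RHS = 7/10 → counterexample

That makes 6 counterexamples.

Answer: 6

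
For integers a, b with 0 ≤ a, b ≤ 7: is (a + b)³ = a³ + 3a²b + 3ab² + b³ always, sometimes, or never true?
The identity holds for every pair in the range. For instance at (a, b) = (1, 4): both sides equal 125.

Answer: Always true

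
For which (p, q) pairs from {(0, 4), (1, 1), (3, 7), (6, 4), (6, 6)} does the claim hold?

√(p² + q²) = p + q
(0, 4)

Testing each pair:
(0, 4): LHS = 4, RHS = 4 → holds
(1, 1): LHS = √(2) ≈ 1.414, RHS = 2 → fails
(3, 7): LHS = √(58) ≈ 7.616, RHS = 10 → fails
(6, 4): LHS = 2·√(13) ≈ 7.211, RHS = 10 → fails
(6, 6): LHS = 6·√(2) ≈ 8.485, RHS = 12 → fails

1 of 5 pairs satisfies the claim.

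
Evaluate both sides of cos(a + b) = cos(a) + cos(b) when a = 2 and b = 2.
LHS = cos(2 + 2) = cos(4) ≈ -0.6536
RHS = cos(2) + cos(2) = 2·cos(2) ≈ -0.8323

LHS ≠ RHS (they differ by about 0.1787), so the equation does not hold here.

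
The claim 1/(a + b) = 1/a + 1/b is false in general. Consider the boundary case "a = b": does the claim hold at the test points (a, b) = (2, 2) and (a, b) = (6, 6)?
At (2, 2): LHS = 1/4 ≠ RHS = 1
At (6, 6): LHS = 1/12 ≠ RHS = 1/3

Answer: No, fails at both test points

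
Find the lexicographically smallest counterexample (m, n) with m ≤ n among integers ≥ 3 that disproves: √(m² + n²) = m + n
Substituting (3, 3) into the claim:
LHS = √(3² + 3²) = 3·√(2) ≈ 4.243
RHS = 3 + 3 = 6

Since LHS ≠ RHS, this pair disproves the claim, and no lexicographically smaller pair (m ≤ n, integers ≥ 3) does.

For instance (9, 9) is also a counterexample (LHS = 9·√(2) ≈ 12.73, RHS = 18), but it's lexicographically larger.

Answer: (m, n) = (3, 3)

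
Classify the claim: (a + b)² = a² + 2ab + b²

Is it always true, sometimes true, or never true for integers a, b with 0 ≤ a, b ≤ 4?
Always true

The identity holds for every pair in the range. For instance at (a, b) = (4, 3): both sides equal 49.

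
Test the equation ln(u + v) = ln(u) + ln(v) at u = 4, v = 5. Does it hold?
Substituting u = 4, v = 5:

LHS = ln(4 + 5) = ln(9) ≈ 2.197
RHS = ln(4) + ln(5) ≈ 2.996

LHS ≠ RHS, so the equation does not hold at this point.

Answer: Fails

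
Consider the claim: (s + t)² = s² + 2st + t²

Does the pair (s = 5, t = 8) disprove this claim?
No

Substituting s = 5, t = 8:
LHS = (5 + 8)² = 169
RHS = 5² + 2·5·8 + 8² = 169

The sides agree, so this pair does not disprove the claim.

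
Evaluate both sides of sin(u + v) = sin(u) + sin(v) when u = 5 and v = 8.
LHS = sin(5 + 8) = sin(13) ≈ 0.4202
RHS = sin(5) + sin(8) ≈ 0.03043

LHS ≠ RHS (they differ by about 0.3897), so the equation does not hold here.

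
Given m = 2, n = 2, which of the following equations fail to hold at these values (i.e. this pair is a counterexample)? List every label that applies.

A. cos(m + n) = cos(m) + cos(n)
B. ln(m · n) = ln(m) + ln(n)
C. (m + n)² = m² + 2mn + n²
A

Evaluating each claim at the given values:
A. LHS = cos(4) ≈ -0.6536, RHS = 2·cos(2) ≈ -0.8323 → fails here (LHS ≠ RHS)
B. LHS = ln(4) ≈ 1.386, RHS = 2·ln(2) ≈ 1.386 → holds here (LHS = RHS)
C. LHS = 16, RHS = 16 → holds here (LHS = RHS)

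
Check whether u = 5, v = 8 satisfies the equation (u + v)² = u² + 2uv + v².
Substituting u = 5, v = 8:

LHS = (5 + 8)² = 169
RHS = 5² + 2·5·8 + 8² = 169

LHS = RHS, so the equation holds at this point.

Answer: Holds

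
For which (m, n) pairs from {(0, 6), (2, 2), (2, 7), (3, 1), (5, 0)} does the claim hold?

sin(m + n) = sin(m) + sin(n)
Testing each pair:
(0, 6): LHS = sin(6) ≈ -0.2794, RHS = sin(6) ≈ -0.2794 → holds
(2, 2): LHS = sin(4) ≈ -0.7568, RHS = 2·sin(2) ≈ 1.819 → fails
(2, 7): LHS = sin(9) ≈ 0.4121, RHS = sin(7) + sin(2) ≈ 1.566 → fails
(3, 1): LHS = sin(4) ≈ -0.7568, RHS = sin(3) + sin(1) ≈ 0.9826 → fails
(5, 0): LHS = sin(5) ≈ -0.9589, RHS = sin(5) ≈ -0.9589 → holds

2 of 5 pairs satisfy the claim.

Answer: (0, 6), (5, 0)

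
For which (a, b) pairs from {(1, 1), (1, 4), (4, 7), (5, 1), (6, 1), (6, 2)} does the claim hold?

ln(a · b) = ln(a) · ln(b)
(1, 1)

Testing each pair:
(1, 1): LHS = 0, RHS = 0 → holds
(1, 4): LHS = ln(4) ≈ 1.386, RHS = 0 → fails
(4, 7): LHS = ln(28) ≈ 3.332, RHS = ln(4)·ln(7) ≈ 2.698 → fails
(5, 1): LHS = ln(5) ≈ 1.609, RHS = 0 → fails
(6, 1): LHS = ln(6) ≈ 1.792, RHS = 0 → fails
(6, 2): LHS = ln(12) ≈ 2.485, RHS = ln(2)·ln(6) ≈ 1.242 → fails

1 of 6 pairs satisfies the claim.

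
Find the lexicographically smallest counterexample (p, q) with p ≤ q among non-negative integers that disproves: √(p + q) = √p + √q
Substituting (1, 1) into the claim:
LHS = √(1 + 1) = √(2) ≈ 1.414
RHS = √1 + √1 = 2

Since LHS ≠ RHS, this pair disproves the claim, and no lexicographically smaller pair (p ≤ q, non-negative integers) does.

For instance (3, 4) is also a counterexample (LHS = √(7) ≈ 2.646, RHS = √(3) + 2 ≈ 3.732), but it's lexicographically larger.

Answer: (p, q) = (1, 1)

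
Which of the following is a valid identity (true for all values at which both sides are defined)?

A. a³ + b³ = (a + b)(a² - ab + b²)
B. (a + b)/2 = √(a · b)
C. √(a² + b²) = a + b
A

A: holds — e.g. at (1, 2), both sides equal 9.
B: fails at (1, 4) — LHS = 5/2, RHS = 2.
C: fails at (1, 4) — LHS = √(17) ≈ 4.123, RHS = 5.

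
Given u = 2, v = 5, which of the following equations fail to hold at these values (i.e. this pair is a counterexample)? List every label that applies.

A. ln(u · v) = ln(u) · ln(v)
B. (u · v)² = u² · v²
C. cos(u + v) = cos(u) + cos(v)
A, C

Evaluating each claim at the given values:
A. LHS = ln(10) ≈ 2.303, RHS = ln(2)·ln(5) ≈ 1.116 → fails here (LHS ≠ RHS)
B. LHS = 100, RHS = 100 → holds here (LHS = RHS)
C. LHS = cos(7) ≈ 0.7539, RHS = cos(2) + cos(5) ≈ -0.1325 → fails here (LHS ≠ RHS)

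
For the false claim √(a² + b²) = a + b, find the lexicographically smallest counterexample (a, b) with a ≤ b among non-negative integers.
(a, b) = (1, 1)

At (0, 0): both sides equal 0, so it holds there.
At (0, 5): both sides equal 5, so it holds there.

Substituting (1, 1) into the claim:
LHS = √(1² + 1²) = √(2) ≈ 1.414
RHS = 1 + 1 = 2

Since LHS ≠ RHS, this pair disproves the claim, and no lexicographically smaller pair (a ≤ b, non-negative integers) does.

For instance (6, 7) is also a counterexample (LHS = √(85) ≈ 9.22, RHS = 13), but it's lexicographically larger.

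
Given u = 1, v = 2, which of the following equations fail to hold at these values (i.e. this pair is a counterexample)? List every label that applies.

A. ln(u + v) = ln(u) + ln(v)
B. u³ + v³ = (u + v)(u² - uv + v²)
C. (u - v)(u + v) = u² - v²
A

Evaluating each claim at the given values:
A. LHS = ln(3) ≈ 1.099, RHS = ln(2) ≈ 0.6931 → fails here (LHS ≠ RHS)
B. LHS = 9, RHS = 9 → holds here (LHS = RHS)
C. LHS = -3, RHS = -3 → holds here (LHS = RHS)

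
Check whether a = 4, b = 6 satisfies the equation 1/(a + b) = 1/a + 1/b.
Fails

Substituting a = 4, b = 6:

LHS = 1/(4 + 6) = 1/10
RHS = 1/4 + 1/6 = 5/12

LHS ≠ RHS, so the equation does not hold at this point.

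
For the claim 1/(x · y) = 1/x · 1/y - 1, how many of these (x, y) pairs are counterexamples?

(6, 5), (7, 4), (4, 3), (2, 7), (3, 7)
Testing each pair:
(6, 5): LHS = 1/30, RHS = -29/30 → counterexample
(7, 4): LHS = 1/28, RHS = -27/28 → counterexample
(4, 3): LHS = 1/12, RHS = -11/12 → counterexample
(2, 7): LHS = 1/14, RHS = -13/14 → counterexample
(3, 7): LHS = 1/21, RHS = -20/21 → counterexample

That makes 5 counterexamples.

Answer: 5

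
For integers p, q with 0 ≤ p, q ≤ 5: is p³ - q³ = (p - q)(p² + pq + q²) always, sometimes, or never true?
The identity holds for every pair in the range. For instance at (p, q) = (0, 4): both sides equal -64.

Answer: Always true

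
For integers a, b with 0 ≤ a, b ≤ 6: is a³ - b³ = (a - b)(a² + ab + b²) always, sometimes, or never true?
The identity holds for every pair in the range. For instance at (a, b) = (6, 1): both sides equal 215.

Answer: Always true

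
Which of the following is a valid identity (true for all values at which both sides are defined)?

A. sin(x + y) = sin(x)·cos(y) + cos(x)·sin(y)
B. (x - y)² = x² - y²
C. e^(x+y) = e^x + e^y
A

A: holds — e.g. at (5, 8), both sides equal sin(13) ≈ 0.4202.
B: fails at (6, 7) — LHS = 1, RHS = -13.
C: fails at (1, 4) — LHS = e^5 ≈ 148.4, RHS = e + e^4 ≈ 57.32.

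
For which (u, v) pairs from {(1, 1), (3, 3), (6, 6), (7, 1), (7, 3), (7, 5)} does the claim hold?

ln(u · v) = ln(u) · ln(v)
Testing each pair:
(1, 1): LHS = 0, RHS = 0 → holds
(3, 3): LHS = ln(9) ≈ 2.197, RHS = ln(3)² ≈ 1.207 → fails
(6, 6): LHS = ln(36) ≈ 3.584, RHS = ln(6)² ≈ 3.21 → fails
(7, 1): LHS = ln(7) ≈ 1.946, RHS = 0 → fails
(7, 3): LHS = ln(21) ≈ 3.045, RHS = ln(3)·ln(7) ≈ 2.138 → fails
(7, 5): LHS = ln(35) ≈ 3.555, RHS = ln(5)·ln(7) ≈ 3.132 → fails

1 of 6 pairs satisfies the claim.

Answer: (1, 1)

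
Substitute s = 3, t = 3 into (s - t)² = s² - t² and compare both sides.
LHS = (3 - 3)² = 0
RHS = 3² - 3² = 0

LHS = RHS: the two sides agree.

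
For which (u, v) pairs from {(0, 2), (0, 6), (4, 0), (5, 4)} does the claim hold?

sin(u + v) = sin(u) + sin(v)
(0, 2), (0, 6), (4, 0)

Testing each pair:
(0, 2): LHS = sin(2) ≈ 0.9093, RHS = sin(2) ≈ 0.9093 → holds
(0, 6): LHS = sin(6) ≈ -0.2794, RHS = sin(6) ≈ -0.2794 → holds
(4, 0): LHS = sin(4) ≈ -0.7568, RHS = sin(4) ≈ -0.7568 → holds
(5, 4): LHS = sin(9) ≈ 0.4121, RHS = sin(5) + sin(4) ≈ -1.716 → fails

3 of 4 pairs satisfy the claim.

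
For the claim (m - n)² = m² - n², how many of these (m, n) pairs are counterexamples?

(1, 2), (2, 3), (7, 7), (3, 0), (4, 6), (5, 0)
Testing each pair:
(1, 2): LHS = 1, RHS = -3 → counterexample
(2, 3): LHS = 1, RHS = -5 → counterexample
(7, 7): LHS = 0, RHS = 0 → satisfies claim
(3, 0): LHS = 9, RHS = 9 → satisfies claim
(4, 6): LHS = 4, RHS = -20 → counterexample
(5, 0): LHS = 25, RHS = 25 → satisfies claim

That makes 3 counterexamples.

Answer: 3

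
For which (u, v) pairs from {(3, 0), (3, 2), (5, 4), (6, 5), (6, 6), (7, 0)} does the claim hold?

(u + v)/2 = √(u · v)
(6, 6)

Testing each pair:
(3, 0): LHS = 3/2, RHS = 0 → fails
(3, 2): LHS = 5/2, RHS = √(6) ≈ 2.449 → fails
(5, 4): LHS = 9/2, RHS = 2·√(5) ≈ 4.472 → fails
(6, 5): LHS = 11/2, RHS = √(30) ≈ 5.477 → fails
(6, 6): LHS = 6, RHS = 6 → holds
(7, 0): LHS = 7/2, RHS = 0 → fails

1 of 6 pairs satisfies the claim.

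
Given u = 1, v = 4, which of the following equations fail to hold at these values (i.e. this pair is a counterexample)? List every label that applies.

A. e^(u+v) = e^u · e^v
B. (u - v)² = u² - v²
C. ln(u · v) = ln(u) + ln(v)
B

Evaluating each claim at the given values:
A. LHS = e^5 ≈ 148.4, RHS = e^5 ≈ 148.4 → holds here (LHS = RHS)
B. LHS = 9, RHS = -15 → fails here (LHS ≠ RHS)
C. LHS = ln(4) ≈ 1.386, RHS = ln(4) ≈ 1.386 → holds here (LHS = RHS)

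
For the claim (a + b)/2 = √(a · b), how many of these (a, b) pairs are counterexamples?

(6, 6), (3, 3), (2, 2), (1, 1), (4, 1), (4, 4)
Testing each pair:
(6, 6): LHS = 6, RHS = 6 → satisfies claim
(3, 3): LHS = 3, RHS = 3 → satisfies claim
(2, 2): LHS = 2, RHS = 2 → satisfies claim
(1, 1): LHS = 1, RHS = 1 → satisfies claim
(4, 1): LHS = 5/2, RHS = 2 → counterexample
(4, 4): LHS = 4, RHS = 4 → satisfies claim

That makes 1 counterexample.

Answer: 1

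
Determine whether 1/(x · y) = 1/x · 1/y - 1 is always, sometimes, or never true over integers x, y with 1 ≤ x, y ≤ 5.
The claim fails for every pair in the range. For instance at (x, y) = (3, 2): LHS = 1/6, RHS = -5/6.

Answer: Never true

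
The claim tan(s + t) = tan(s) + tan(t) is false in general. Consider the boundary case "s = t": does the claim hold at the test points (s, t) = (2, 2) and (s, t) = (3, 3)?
No, fails at both test points

At (2, 2): LHS = tan(4) ≈ 1.158 ≠ RHS = 2·tan(2) ≈ -4.37
At (3, 3): LHS = tan(6) ≈ -0.291 ≠ RHS = 2·tan(3) ≈ -0.2851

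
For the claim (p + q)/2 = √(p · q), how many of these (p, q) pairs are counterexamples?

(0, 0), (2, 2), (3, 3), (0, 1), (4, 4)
Testing each pair:
(0, 0): LHS = 0, RHS = 0 → satisfies claim
(2, 2): LHS = 2, RHS = 2 → satisfies claim
(3, 3): LHS = 3, RHS = 3 → satisfies claim
(0, 1): LHS = 1/2, RHS = 0 → counterexample
(4, 4): LHS = 4, RHS = 4 → satisfies claim

That makes 1 counterexample.

Answer: 1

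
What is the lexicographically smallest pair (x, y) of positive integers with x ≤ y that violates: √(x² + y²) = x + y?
(x, y) = (1, 1)

Substituting (1, 1) into the claim:
LHS = √(1² + 1²) = √(2) ≈ 1.414
RHS = 1 + 1 = 2

Since LHS ≠ RHS, this pair disproves the claim, and no lexicographically smaller pair (x ≤ y, positive integers) does.

For instance (1, 8) is also a counterexample (LHS = √(65) ≈ 8.062, RHS = 9), but it's lexicographically larger.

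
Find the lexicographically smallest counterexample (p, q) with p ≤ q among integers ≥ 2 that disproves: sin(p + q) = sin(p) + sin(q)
Substituting (2, 2) into the claim:
LHS = sin(2 + 2) = sin(4) ≈ -0.7568
RHS = sin(2) + sin(2) = 2·sin(2) ≈ 1.819

Since LHS ≠ RHS, this pair disproves the claim, and no lexicographically smaller pair (p ≤ q, integers ≥ 2) does.

For instance (3, 3) is also a counterexample (LHS = sin(6) ≈ -0.2794, RHS = 2·sin(3) ≈ 0.2822), but it's lexicographically larger.

Answer: (p, q) = (2, 2)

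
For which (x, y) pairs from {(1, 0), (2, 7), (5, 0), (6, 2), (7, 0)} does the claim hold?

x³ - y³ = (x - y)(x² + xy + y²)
All pairs

Testing each pair:
(1, 0): LHS = 1, RHS = 1 → holds
(2, 7): LHS = -335, RHS = -335 → holds
(5, 0): LHS = 125, RHS = 125 → holds
(6, 2): LHS = 208, RHS = 208 → holds
(7, 0): LHS = 343, RHS = 343 → holds

Every pair satisfies the claim.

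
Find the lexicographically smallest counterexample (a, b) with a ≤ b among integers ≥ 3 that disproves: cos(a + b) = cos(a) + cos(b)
(a, b) = (3, 3)

Substituting (3, 3) into the claim:
LHS = cos(3 + 3) = cos(6) ≈ 0.9602
RHS = cos(3) + cos(3) = 2·cos(3) ≈ -1.98

Since LHS ≠ RHS, this pair disproves the claim, and no lexicographically smaller pair (a ≤ b, integers ≥ 3) does.

For instance (5, 7) is also a counterexample (LHS = cos(12) ≈ 0.8439, RHS = cos(5) + cos(7) ≈ 1.038), but it's lexicographically larger.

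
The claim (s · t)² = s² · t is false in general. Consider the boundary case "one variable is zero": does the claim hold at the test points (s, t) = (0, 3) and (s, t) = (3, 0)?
Yes, holds at both test points

At (0, 3): LHS = 0, RHS = 0 → equal
At (3, 0): LHS = 0, RHS = 0 → equal

So the claim does hold at both of these boundary points, even though it is not an identity.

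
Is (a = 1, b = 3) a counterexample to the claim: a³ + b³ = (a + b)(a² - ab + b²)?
No

Substituting a = 1, b = 3:
LHS = 1³ + 3³ = 28
RHS = (1 + 3)(1² - 1·3 + 3²) = 28

The sides agree, so this pair does not disprove the claim.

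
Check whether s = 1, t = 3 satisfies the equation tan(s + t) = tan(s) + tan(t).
Substituting s = 1, t = 3:

LHS = tan(1 + 3) = tan(4) ≈ 1.158
RHS = tan(1) + tan(3) ≈ 1.415

LHS ≠ RHS, so the equation does not hold at this point.

Answer: Fails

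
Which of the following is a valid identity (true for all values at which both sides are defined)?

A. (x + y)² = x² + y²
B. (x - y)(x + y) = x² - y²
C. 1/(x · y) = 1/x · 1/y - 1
A: fails at (1, 5) — LHS = 36, RHS = 26.
B: holds — e.g. at (1, 2), both sides equal -3.
C: fails at (2, 4) — LHS = 1/8, RHS = -7/8.

Answer: B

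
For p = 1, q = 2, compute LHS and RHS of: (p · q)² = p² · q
LHS = (1 · 2)² = 4
RHS = 1² · 2 = 2

LHS ≠ RHS, so the equation does not hold here.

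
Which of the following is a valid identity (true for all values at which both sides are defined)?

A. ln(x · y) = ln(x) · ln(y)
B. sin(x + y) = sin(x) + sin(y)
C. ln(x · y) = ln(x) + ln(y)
A: fails at (1, 2) — LHS = ln(2) ≈ 0.6931, RHS = 0.
B: fails at (1, 2) — LHS = sin(3) ≈ 0.1411, RHS = sin(1) + sin(2) ≈ 1.751.
C: holds — e.g. at (3, 4), both sides equal ln(12) ≈ 2.485.

Answer: C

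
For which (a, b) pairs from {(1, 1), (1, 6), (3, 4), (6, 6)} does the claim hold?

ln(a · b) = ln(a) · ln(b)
Testing each pair:
(1, 1): LHS = 0, RHS = 0 → holds
(1, 6): LHS = ln(6) ≈ 1.792, RHS = 0 → fails
(3, 4): LHS = ln(12) ≈ 2.485, RHS = ln(3)·ln(4) ≈ 1.523 → fails
(6, 6): LHS = ln(36) ≈ 3.584, RHS = ln(6)² ≈ 3.21 → fails

1 of 4 pairs satisfies the claim.

Answer: (1, 1)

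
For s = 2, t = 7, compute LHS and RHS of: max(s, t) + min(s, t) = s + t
LHS = max(2, 7) + min(2, 7) = 9
RHS = 2 + 7 = 9

LHS = RHS: the two sides agree.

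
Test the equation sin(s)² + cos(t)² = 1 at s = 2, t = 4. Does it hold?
Fails

Substituting s = 2, t = 4:

LHS = sin(2)² + cos(4)² ≈ 1.254
RHS = 1

LHS ≠ RHS, so the equation does not hold at this point.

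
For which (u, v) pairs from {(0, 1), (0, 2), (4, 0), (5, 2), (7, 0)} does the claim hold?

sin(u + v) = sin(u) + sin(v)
Testing each pair:
(0, 1): LHS = sin(1) ≈ 0.8415, RHS = sin(1) ≈ 0.8415 → holds
(0, 2): LHS = sin(2) ≈ 0.9093, RHS = sin(2) ≈ 0.9093 → holds
(4, 0): LHS = sin(4) ≈ -0.7568, RHS = sin(4) ≈ -0.7568 → holds
(5, 2): LHS = sin(7) ≈ 0.657, RHS = sin(5) + sin(2) ≈ -0.04963 → fails
(7, 0): LHS = sin(7) ≈ 0.657, RHS = sin(7) ≈ 0.657 → holds

4 of 5 pairs satisfy the claim.

Answer: (0, 1), (0, 2), (4, 0), (7, 0)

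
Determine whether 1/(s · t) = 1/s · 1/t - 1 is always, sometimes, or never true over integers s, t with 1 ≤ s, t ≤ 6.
The claim fails for every pair in the range. For instance at (s, t) = (2, 1): LHS = 1/2, RHS = -1/2.

Answer: Never true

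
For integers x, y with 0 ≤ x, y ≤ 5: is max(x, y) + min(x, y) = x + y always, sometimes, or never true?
Always true

The identity holds for every pair in the range. For instance at (x, y) = (4, 1): both sides equal 5.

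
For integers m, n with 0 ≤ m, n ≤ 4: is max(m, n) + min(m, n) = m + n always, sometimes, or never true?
The identity holds for every pair in the range. For instance at (m, n) = (4, 2): both sides equal 6.

Answer: Always true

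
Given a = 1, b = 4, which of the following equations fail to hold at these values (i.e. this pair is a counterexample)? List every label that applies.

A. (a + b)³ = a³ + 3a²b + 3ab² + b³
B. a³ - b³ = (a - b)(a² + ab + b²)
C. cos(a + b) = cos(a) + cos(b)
C

Evaluating each claim at the given values:
A. LHS = 125, RHS = 125 → holds here (LHS = RHS)
B. LHS = -63, RHS = -63 → holds here (LHS = RHS)
C. LHS = cos(5) ≈ 0.2837, RHS = cos(4) + cos(1) ≈ -0.1133 → fails here (LHS ≠ RHS)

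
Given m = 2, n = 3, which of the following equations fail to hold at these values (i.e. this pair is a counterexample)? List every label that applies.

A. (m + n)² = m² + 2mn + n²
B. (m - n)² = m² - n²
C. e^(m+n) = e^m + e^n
B, C

Evaluating each claim at the given values:
A. LHS = 25, RHS = 25 → holds here (LHS = RHS)
B. LHS = 1, RHS = -5 → fails here (LHS ≠ RHS)
C. LHS = e^5 ≈ 148.4, RHS = e^2 + e^3 ≈ 27.47 → fails here (LHS ≠ RHS)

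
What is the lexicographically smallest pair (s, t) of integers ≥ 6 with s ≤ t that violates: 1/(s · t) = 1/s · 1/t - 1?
Substituting (6, 6) into the claim:
LHS = 1/(6 · 6) = 1/36
RHS = 1/6 · 1/6 - 1 = -35/36

Since LHS ≠ RHS, this pair disproves the claim, and no lexicographically smaller pair (s ≤ t, integers ≥ 6) does.

For instance (10, 11) is also a counterexample (LHS = 1/110, RHS = -109/110), but it's lexicographically larger.

Answer: (s, t) = (6, 6)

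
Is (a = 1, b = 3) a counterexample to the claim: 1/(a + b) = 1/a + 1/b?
Substituting a = 1, b = 3:
LHS = 1/(1 + 3) = 1/4
RHS = 1/1 + 1/3 = 4/3

Since LHS ≠ RHS, this pair disproves the claim.

Answer: Yes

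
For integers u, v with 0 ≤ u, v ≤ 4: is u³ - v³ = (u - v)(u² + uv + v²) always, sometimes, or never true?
The identity holds for every pair in the range. For instance at (u, v) = (2, 0): both sides equal 8.

Answer: Always true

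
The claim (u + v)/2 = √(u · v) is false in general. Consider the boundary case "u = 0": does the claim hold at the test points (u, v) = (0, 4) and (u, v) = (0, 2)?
At (0, 4): LHS = 2 ≠ RHS = 0
At (0, 2): LHS = 1 ≠ RHS = 0

Answer: No, fails at both test points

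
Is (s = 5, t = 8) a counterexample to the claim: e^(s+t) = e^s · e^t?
No

Substituting s = 5, t = 8:
LHS = e^(5+8) = e^13 ≈ 442413.4
RHS = e^5 · e^8 = e^13 ≈ 442413.4

The sides agree, so this pair does not disprove the claim.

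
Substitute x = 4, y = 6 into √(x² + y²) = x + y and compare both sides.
LHS = √(4² + 6²) = 2·√(13) ≈ 7.211
RHS = 4 + 6 = 10

LHS ≠ RHS (they differ by about 2.789), so the equation does not hold here.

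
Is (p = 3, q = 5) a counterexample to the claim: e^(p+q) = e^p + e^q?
Yes

Substituting p = 3, q = 5:
LHS = e^(3+5) = e^8 ≈ 2981
RHS = e^3 + e^5 ≈ 168.5

Since LHS ≠ RHS, this pair disproves the claim.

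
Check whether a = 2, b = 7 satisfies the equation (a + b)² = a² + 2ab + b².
Holds

Substituting a = 2, b = 7:

LHS = (2 + 7)² = 81
RHS = 2² + 2·2·7 + 7² = 81

LHS = RHS, so the equation holds at this point.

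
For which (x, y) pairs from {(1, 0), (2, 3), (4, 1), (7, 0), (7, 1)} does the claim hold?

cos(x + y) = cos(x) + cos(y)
Testing each pair:
(1, 0): LHS = cos(1) ≈ 0.5403, RHS = cos(1) + 1 ≈ 1.54 → fails
(2, 3): LHS = cos(5) ≈ 0.2837, RHS = cos(3) + cos(2) ≈ -1.406 → fails
(4, 1): LHS = cos(5) ≈ 0.2837, RHS = cos(4) + cos(1) ≈ -0.1133 → fails
(7, 0): LHS = cos(7) ≈ 0.7539, RHS = cos(7) + 1 ≈ 1.754 → fails
(7, 1): LHS = cos(8) ≈ -0.1455, RHS = cos(1) + cos(7) ≈ 1.294 → fails

No pair satisfies the claim.

Answer: None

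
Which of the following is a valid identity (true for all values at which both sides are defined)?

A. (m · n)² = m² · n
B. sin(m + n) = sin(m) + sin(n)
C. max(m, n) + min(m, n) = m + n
C

A: fails at (2, 7) — LHS = 196, RHS = 28.
B: fails at (1, 1) — LHS = sin(2) ≈ 0.9093, RHS = 2·sin(1) ≈ 1.683.
C: holds — e.g. at (1, 3), both sides equal 4.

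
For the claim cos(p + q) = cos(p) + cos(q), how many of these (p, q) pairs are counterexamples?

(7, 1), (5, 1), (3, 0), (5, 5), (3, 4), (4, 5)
Testing each pair:
(7, 1): LHS = cos(8) ≈ -0.1455, RHS = cos(1) + cos(7) ≈ 1.294 → counterexample
(5, 1): LHS = cos(6) ≈ 0.9602, RHS = cos(5) + cos(1) ≈ 0.824 → counterexample
(3, 0): LHS = cos(3) ≈ -0.99, RHS = cos(3) + 1 ≈ 0.01001 → counterexample
(5, 5): LHS = cos(10) ≈ -0.8391, RHS = 2·cos(5) ≈ 0.5673 → counterexample
(3, 4): LHS = cos(7) ≈ 0.7539, RHS = cos(3) + cos(4) ≈ -1.644 → counterexample
(4, 5): LHS = cos(9) ≈ -0.9111, RHS = cos(4) + cos(5) ≈ -0.37 → counterexample

That makes 6 counterexamples.

Answer: 6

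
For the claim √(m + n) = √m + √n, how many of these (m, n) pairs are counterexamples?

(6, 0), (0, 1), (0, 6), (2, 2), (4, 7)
2

Testing each pair:
(6, 0): LHS = √(6) ≈ 2.449, RHS = √(6) ≈ 2.449 → satisfies claim
(0, 1): LHS = 1, RHS = 1 → satisfies claim
(0, 6): LHS = √(6) ≈ 2.449, RHS = √(6) ≈ 2.449 → satisfies claim
(2, 2): LHS = 2, RHS = 2·√(2) ≈ 2.828 → counterexample
(4, 7): LHS = √(11) ≈ 3.317, RHS = 2 + √(7) ≈ 4.646 → counterexample

That makes 2 counterexamples.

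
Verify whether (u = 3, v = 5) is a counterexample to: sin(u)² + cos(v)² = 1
Yes

Substituting u = 3, v = 5:
LHS = sin(3)² + cos(5)² ≈ 0.1004
RHS = 1

Since LHS ≠ RHS, this pair disproves the claim.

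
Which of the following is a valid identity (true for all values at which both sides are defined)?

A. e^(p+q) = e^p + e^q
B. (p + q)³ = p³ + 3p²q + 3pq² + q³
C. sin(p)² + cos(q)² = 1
A: fails at (2, 3) — LHS = e^5 ≈ 148.4, RHS = e^2 + e^3 ≈ 27.47.
B: holds — e.g. at (2, 2), both sides equal 64.
C: fails at (4, 6) — LHS = sin(4)² + cos(6)² ≈ 1.495, RHS = 1.

Answer: B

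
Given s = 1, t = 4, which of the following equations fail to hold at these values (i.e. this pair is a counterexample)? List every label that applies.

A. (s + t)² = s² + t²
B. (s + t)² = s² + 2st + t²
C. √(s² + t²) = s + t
A, C

Evaluating each claim at the given values:
A. LHS = 25, RHS = 17 → fails here (LHS ≠ RHS)
B. LHS = 25, RHS = 25 → holds here (LHS = RHS)
C. LHS = √(17) ≈ 4.123, RHS = 5 → fails here (LHS ≠ RHS)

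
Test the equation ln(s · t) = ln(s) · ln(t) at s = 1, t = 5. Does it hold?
Fails

Substituting s = 1, t = 5:

LHS = ln(1 · 5) = ln(5) ≈ 1.609
RHS = ln(1) · ln(5) = 0

LHS ≠ RHS, so the equation does not hold at this point.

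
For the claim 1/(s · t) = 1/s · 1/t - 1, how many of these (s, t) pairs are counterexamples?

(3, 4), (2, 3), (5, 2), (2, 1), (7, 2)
Testing each pair:
(3, 4): LHS = 1/12, RHS = -11/12 → counterexample
(2, 3): LHS = 1/6, RHS = -5/6 → counterexample
(5, 2): LHS = 1/10, RHS = -9/10 → counterexample
(2, 1): LHS = 1/2, RHS = -1/2 → counterexample
(7, 2): LHS = 1/14, RHS = -13/14 → counterexample

That makes 5 counterexamples.

Answer: 5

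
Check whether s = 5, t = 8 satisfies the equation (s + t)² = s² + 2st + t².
Holds

Substituting s = 5, t = 8:

LHS = (5 + 8)² = 169
RHS = 5² + 2·5·8 + 8² = 169

LHS = RHS, so the equation holds at this point.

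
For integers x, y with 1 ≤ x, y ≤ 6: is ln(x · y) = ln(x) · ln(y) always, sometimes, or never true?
It holds at (x, y) = (1, 1) (both sides equal 0), but fails at (x, y) = (3, 2) (LHS = ln(6) ≈ 1.792, RHS = ln(2)·ln(3) ≈ 0.7615).

Answer: Sometimes true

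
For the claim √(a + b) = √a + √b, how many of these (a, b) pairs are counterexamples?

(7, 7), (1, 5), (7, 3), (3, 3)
Testing each pair:
(7, 7): LHS = √(14) ≈ 3.742, RHS = 2·√(7) ≈ 5.292 → counterexample
(1, 5): LHS = √(6) ≈ 2.449, RHS = 1 + √(5) ≈ 3.236 → counterexample
(7, 3): LHS = √(10) ≈ 3.162, RHS = √(3) + √(7) ≈ 4.378 → counterexample
(3, 3): LHS = √(6) ≈ 2.449, RHS = 2·√(3) ≈ 3.464 → counterexample

That makes 4 counterexamples.

Answer: 4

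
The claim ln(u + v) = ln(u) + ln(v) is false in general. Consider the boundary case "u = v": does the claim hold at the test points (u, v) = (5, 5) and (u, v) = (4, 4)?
No, fails at both test points

At (5, 5): LHS = ln(10) ≈ 2.303 ≠ RHS = 2·ln(5) ≈ 3.219
At (4, 4): LHS = ln(8) ≈ 2.079 ≠ RHS = 2·ln(4) ≈ 2.773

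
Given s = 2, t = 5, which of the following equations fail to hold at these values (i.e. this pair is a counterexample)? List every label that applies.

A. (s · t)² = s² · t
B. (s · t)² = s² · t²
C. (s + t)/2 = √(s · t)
Evaluating each claim at the given values:
A. LHS = 100, RHS = 20 → fails here (LHS ≠ RHS)
B. LHS = 100, RHS = 100 → holds here (LHS = RHS)
C. LHS = 7/2, RHS = √(10) ≈ 3.162 → fails here (LHS ≠ RHS)

Answer: A, C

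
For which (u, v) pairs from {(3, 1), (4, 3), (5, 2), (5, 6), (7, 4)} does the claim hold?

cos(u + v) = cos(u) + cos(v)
None

Testing each pair:
(3, 1): LHS = cos(4) ≈ -0.6536, RHS = cos(3) + cos(1) ≈ -0.4497 → fails
(4, 3): LHS = cos(7) ≈ 0.7539, RHS = cos(3) + cos(4) ≈ -1.644 → fails
(5, 2): LHS = cos(7) ≈ 0.7539, RHS = cos(2) + cos(5) ≈ -0.1325 → fails
(5, 6): LHS = cos(11) ≈ 0.004426, RHS = cos(5) + cos(6) ≈ 1.244 → fails
(7, 4): LHS = cos(11) ≈ 0.004426, RHS = cos(4) + cos(7) ≈ 0.1003 → fails

No pair satisfies the claim.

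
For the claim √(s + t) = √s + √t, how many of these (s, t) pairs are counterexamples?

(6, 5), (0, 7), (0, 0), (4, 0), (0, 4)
1

Testing each pair:
(6, 5): LHS = √(11) ≈ 3.317, RHS = √(5) + √(6) ≈ 4.686 → counterexample
(0, 7): LHS = √(7) ≈ 2.646, RHS = √(7) ≈ 2.646 → satisfies claim
(0, 0): LHS = 0, RHS = 0 → satisfies claim
(4, 0): LHS = 2, RHS = 2 → satisfies claim
(0, 4): LHS = 2, RHS = 2 → satisfies claim

That makes 1 counterexample.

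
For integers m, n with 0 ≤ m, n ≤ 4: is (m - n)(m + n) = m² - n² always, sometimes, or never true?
Always true

The identity holds for every pair in the range. For instance at (m, n) = (2, 1): both sides equal 3.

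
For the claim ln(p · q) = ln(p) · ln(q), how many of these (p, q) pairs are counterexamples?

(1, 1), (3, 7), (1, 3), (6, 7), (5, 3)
Testing each pair:
(1, 1): LHS = 0, RHS = 0 → satisfies claim
(3, 7): LHS = ln(21) ≈ 3.045, RHS = ln(3)·ln(7) ≈ 2.138 → counterexample
(1, 3): LHS = ln(3) ≈ 1.099, RHS = 0 → counterexample
(6, 7): LHS = ln(42) ≈ 3.738, RHS = ln(6)·ln(7) ≈ 3.487 → counterexample
(5, 3): LHS = ln(15) ≈ 2.708, RHS = ln(3)·ln(5) ≈ 1.768 → counterexample

That makes 4 counterexamples.

Answer: 4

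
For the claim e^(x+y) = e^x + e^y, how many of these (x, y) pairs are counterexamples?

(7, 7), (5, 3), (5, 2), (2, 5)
4

Testing each pair:
(7, 7): LHS = e^14 ≈ 1202604.3, RHS = 2·e^7 ≈ 2193 → counterexample
(5, 3): LHS = e^8 ≈ 2981, RHS = e^3 + e^5 ≈ 168.5 → counterexample
(5, 2): LHS = e^7 ≈ 1097, RHS = e^2 + e^5 ≈ 155.8 → counterexample
(2, 5): LHS = e^7 ≈ 1097, RHS = e^2 + e^5 ≈ 155.8 → counterexample

That makes 4 counterexamples.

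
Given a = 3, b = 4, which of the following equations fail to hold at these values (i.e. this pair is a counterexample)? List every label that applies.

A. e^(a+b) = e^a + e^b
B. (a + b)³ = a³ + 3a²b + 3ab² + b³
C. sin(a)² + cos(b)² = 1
Evaluating each claim at the given values:
A. LHS = e^7 ≈ 1097, RHS = e^3 + e^4 ≈ 74.68 → fails here (LHS ≠ RHS)
B. LHS = 343, RHS = 343 → holds here (LHS = RHS)
C. LHS = sin(3)² + cos(4)² ≈ 0.4472, RHS = 1 → fails here (LHS ≠ RHS)

Answer: A, C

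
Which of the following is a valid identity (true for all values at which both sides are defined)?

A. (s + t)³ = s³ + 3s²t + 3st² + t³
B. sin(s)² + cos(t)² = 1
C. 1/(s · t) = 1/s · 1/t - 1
A

A: holds — e.g. at (1, 3), both sides equal 64.
B: fails at (2, 5) — LHS = cos(5)² + sin(2)² ≈ 0.9073, RHS = 1.
C: fails at (1, 4) — LHS = 1/4, RHS = -3/4.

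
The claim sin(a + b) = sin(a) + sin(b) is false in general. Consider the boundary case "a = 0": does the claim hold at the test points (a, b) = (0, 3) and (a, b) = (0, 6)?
Yes, holds at both test points

At (0, 3): LHS = sin(3) ≈ 0.1411, RHS = sin(3) ≈ 0.1411 → equal
At (0, 6): LHS = sin(6) ≈ -0.2794, RHS = sin(6) ≈ -0.2794 → equal

So the claim does hold at both of these boundary points, even though it is not an identity.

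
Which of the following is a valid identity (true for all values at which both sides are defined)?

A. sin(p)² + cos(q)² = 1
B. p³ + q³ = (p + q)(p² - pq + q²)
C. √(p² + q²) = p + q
B

A: fails at (4, 6) — LHS = sin(4)² + cos(6)² ≈ 1.495, RHS = 1.
B: holds — e.g. at (1, 3), both sides equal 28.
C: fails at (4, 4) — LHS = 4·√(2) ≈ 5.657, RHS = 8.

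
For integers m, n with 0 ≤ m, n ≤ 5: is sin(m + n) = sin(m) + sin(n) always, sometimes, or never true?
It holds at (m, n) = (0, 1) (both sides equal sin(1) ≈ 0.8415), but fails at (m, n) = (3, 5) (LHS = sin(8) ≈ 0.9894, RHS = sin(5) + sin(3) ≈ -0.8178).

Answer: Sometimes true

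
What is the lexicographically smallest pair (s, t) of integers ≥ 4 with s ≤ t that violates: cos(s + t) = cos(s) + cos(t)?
Substituting (4, 4) into the claim:
LHS = cos(4 + 4) = cos(8) ≈ -0.1455
RHS = cos(4) + cos(4) = 2·cos(4) ≈ -1.307

Since LHS ≠ RHS, this pair disproves the claim, and no lexicographically smaller pair (s ≤ t, integers ≥ 4) does.

For instance (10, 10) is also a counterexample (LHS = cos(20) ≈ 0.4081, RHS = 2·cos(10) ≈ -1.678), but it's lexicographically larger.

Answer: (s, t) = (4, 4)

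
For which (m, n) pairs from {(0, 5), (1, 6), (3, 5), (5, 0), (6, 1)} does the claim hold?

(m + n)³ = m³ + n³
Testing each pair:
(0, 5): LHS = 125, RHS = 125 → holds
(1, 6): LHS = 343, RHS = 217 → fails
(3, 5): LHS = 512, RHS = 152 → fails
(5, 0): LHS = 125, RHS = 125 → holds
(6, 1): LHS = 343, RHS = 217 → fails

2 of 5 pairs satisfy the claim.

Answer: (0, 5), (5, 0)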